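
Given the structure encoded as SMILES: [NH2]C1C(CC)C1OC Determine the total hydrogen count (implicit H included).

13

Walk through each heavy atom and fill implicit hydrogens from standard valence (C 4, N 3, O 2, S 2, halogen 1):
  atom 1: N with explicit H count 2
  atom 2: C, bond orders sum to 3 (valence 4) → 1 H
  atom 3: C, bond orders sum to 3 (valence 4) → 1 H
  atom 4: C, bond orders sum to 2 (valence 4) → 2 H
  atom 5: C, bond orders sum to 1 (valence 4) → 3 H
  atom 6: C, bond orders sum to 3 (valence 4) → 1 H
  atom 7: O, bond orders sum to 2 (valence 2) → 0 H
  atom 8: C, bond orders sum to 1 (valence 4) → 3 H
Total hydrogens: 13.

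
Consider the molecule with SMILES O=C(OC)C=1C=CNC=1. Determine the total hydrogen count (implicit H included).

Walk through each heavy atom and fill implicit hydrogens from standard valence (C 4, N 3, O 2, S 2, halogen 1):
  atom 1: O, bond orders sum to 2 (valence 2) → 0 H
  atom 2: C, bond orders sum to 4 (valence 4) → 0 H
  atom 3: O, bond orders sum to 2 (valence 2) → 0 H
  atom 4: C, bond orders sum to 1 (valence 4) → 3 H
  atom 5: C, bond orders sum to 4 (valence 4) → 0 H
  atom 6: C, bond orders sum to 3 (valence 4) → 1 H
  atom 7: C, bond orders sum to 3 (valence 4) → 1 H
  atom 8: N, bond orders sum to 2 (valence 3) → 1 H
  atom 9: C, bond orders sum to 3 (valence 4) → 1 H
Total hydrogens: 7.

7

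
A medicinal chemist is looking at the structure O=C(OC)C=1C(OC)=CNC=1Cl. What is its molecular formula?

C7H8ClNO3

Walk through each heavy atom and fill implicit hydrogens from standard valence (C 4, N 3, O 2, S 2, halogen 1):
  atom 1: O, bond orders sum to 2 (valence 2) → 0 H
  atom 2: C, bond orders sum to 4 (valence 4) → 0 H
  atom 3: O, bond orders sum to 2 (valence 2) → 0 H
  atom 4: C, bond orders sum to 1 (valence 4) → 3 H
  atom 5: C, bond orders sum to 4 (valence 4) → 0 H
  atom 6: C, bond orders sum to 4 (valence 4) → 0 H
  atom 7: O, bond orders sum to 2 (valence 2) → 0 H
  atom 8: C, bond orders sum to 1 (valence 4) → 3 H
  atom 9: C, bond orders sum to 3 (valence 4) → 1 H
  atom 10: N, bond orders sum to 2 (valence 3) → 1 H
  atom 11: C, bond orders sum to 4 (valence 4) → 0 H
  atom 12: Cl (halogen, monovalent) → 0 H
Totals → C:7, H:8, Cl:1, N:1, O:3.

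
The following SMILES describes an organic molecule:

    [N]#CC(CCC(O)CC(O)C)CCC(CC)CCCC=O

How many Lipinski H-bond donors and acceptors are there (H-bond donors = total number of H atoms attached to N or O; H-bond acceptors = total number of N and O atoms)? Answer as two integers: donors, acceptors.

Donors: find every N or O and count the H atoms it carries.
  atom 1 (N): bond orders sum to 3 → 0 H
  atom 7 (O): bond orders sum to 1 → 1 H
  atom 10 (O): bond orders sum to 1 → 1 H
  atom 21 (O): bond orders sum to 2 → 0 H
Lipinski HBD = 2.
Acceptors: N atoms = 1, O atoms = 3 → HBA = 4.

2, 4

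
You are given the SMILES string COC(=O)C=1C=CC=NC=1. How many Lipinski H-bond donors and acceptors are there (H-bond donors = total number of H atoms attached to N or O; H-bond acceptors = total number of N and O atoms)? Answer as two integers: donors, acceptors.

0, 3

Donors: find every N or O and count the H atoms it carries.
  atom 2 (O): bond orders sum to 2 → 0 H
  atom 4 (O): bond orders sum to 2 → 0 H
  atom 9 (N): bond orders sum to 3 → 0 H
Lipinski HBD = 0.
Acceptors: N atoms = 1, O atoms = 2 → HBA = 3.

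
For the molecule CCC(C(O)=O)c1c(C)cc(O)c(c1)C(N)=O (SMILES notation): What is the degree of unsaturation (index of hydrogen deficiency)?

6

Molecular formula: C12H15NO4.
DoU = (2C + 2 + N − H − X) / 2, where X is the halogen count and O/S are ignored.
    = (2·12 + 2 + 1 − 15 − 0) / 2 = 12 / 2 = 6.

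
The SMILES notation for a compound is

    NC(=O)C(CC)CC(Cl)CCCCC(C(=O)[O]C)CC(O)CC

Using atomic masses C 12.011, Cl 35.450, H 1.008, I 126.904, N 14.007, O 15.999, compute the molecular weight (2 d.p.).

First, the molecular formula is C17H32ClNO4 (counting implicit H from valence).
  C: 17 × 12.011 = 204.187
  Cl: 1 × 35.450 = 35.450
  H: 32 × 1.008 = 32.256
  N: 1 × 14.007 = 14.007
  O: 4 × 15.999 = 63.996
Sum: 17×12.011 + 1×35.450 + 32×1.008 + 1×14.007 + 4×15.999 = 349.896 → 349.90 g/mol.

349.90 g/mol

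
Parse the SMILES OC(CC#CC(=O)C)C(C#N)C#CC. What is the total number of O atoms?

Scan the SMILES for O atoms (remember two-letter symbols like Cl and Br are single atoms).
Oxygen count: 2.

2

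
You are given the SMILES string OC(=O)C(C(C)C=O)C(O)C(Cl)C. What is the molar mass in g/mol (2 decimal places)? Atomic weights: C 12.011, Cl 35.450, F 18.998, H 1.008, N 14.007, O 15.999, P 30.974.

First, the molecular formula is C8H13ClO4 (counting implicit H from valence).
  C: 8 × 12.011 = 96.088
  Cl: 1 × 35.450 = 35.450
  H: 13 × 1.008 = 13.104
  O: 4 × 15.999 = 63.996
Sum: 8×12.011 + 1×35.450 + 13×1.008 + 4×15.999 = 208.638 → 208.64 g/mol.

208.64 g/mol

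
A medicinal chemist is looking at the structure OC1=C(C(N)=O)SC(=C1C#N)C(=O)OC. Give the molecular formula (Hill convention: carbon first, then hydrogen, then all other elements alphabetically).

Walk through each heavy atom and fill implicit hydrogens from standard valence (C 4, N 3, O 2, S 2, halogen 1):
  atom 1: O, bond orders sum to 1 (valence 2) → 1 H
  atom 2: C, bond orders sum to 4 (valence 4) → 0 H
  atom 3: C, bond orders sum to 4 (valence 4) → 0 H
  atom 4: C, bond orders sum to 4 (valence 4) → 0 H
  atom 5: N, bond orders sum to 1 (valence 3) → 2 H
  atom 6: O, bond orders sum to 2 (valence 2) → 0 H
  atom 7: S, bond orders sum to 2 (valence 2) → 0 H
  atom 8: C, bond orders sum to 4 (valence 4) → 0 H
  atom 9: C, bond orders sum to 4 (valence 4) → 0 H
  atom 10: C, bond orders sum to 4 (valence 4) → 0 H
  atom 11: N, bond orders sum to 3 (valence 3) → 0 H
  atom 12: C, bond orders sum to 4 (valence 4) → 0 H
  atom 13: O, bond orders sum to 2 (valence 2) → 0 H
  atom 14: O, bond orders sum to 2 (valence 2) → 0 H
  atom 15: C, bond orders sum to 1 (valence 4) → 3 H
Totals → C:8, H:6, N:2, O:4, S:1.
In Hill order: C8H6N2O4S.

C8H6N2O4S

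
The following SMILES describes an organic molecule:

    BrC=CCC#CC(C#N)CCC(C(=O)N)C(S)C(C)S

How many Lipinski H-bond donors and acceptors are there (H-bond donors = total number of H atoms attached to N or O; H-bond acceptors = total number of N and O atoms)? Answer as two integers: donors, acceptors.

2, 3

Donors: find every N or O and count the H atoms it carries.
  atom 9 (N): bond orders sum to 3 → 0 H
  atom 14 (O): bond orders sum to 2 → 0 H
  atom 15 (N): bond orders sum to 1 → 2 H
Lipinski HBD = 2.
Acceptors: N atoms = 2, O atoms = 1 → HBA = 3.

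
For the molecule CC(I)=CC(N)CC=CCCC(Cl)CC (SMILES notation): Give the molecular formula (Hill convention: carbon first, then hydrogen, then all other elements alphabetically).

C12H21ClIN

Walk through each heavy atom and fill implicit hydrogens from standard valence (C 4, N 3, O 2, S 2, halogen 1):
  atom 1: C, bond orders sum to 1 (valence 4) → 3 H
  atom 2: C, bond orders sum to 4 (valence 4) → 0 H
  atom 3: I (halogen, monovalent) → 0 H
  atom 4: C, bond orders sum to 3 (valence 4) → 1 H
  atom 5: C, bond orders sum to 3 (valence 4) → 1 H
  atom 6: N, bond orders sum to 1 (valence 3) → 2 H
  atom 7: C, bond orders sum to 2 (valence 4) → 2 H
  atom 8: C, bond orders sum to 3 (valence 4) → 1 H
  atom 9: C, bond orders sum to 3 (valence 4) → 1 H
  atom 10: C, bond orders sum to 2 (valence 4) → 2 H
  atom 11: C, bond orders sum to 2 (valence 4) → 2 H
  atom 12: C, bond orders sum to 3 (valence 4) → 1 H
  atom 13: Cl (halogen, monovalent) → 0 H
  atom 14: C, bond orders sum to 2 (valence 4) → 2 H
  atom 15: C, bond orders sum to 1 (valence 4) → 3 H
Totals → C:12, H:21, Cl:1, I:1, N:1.
In Hill order: C12H21ClIN.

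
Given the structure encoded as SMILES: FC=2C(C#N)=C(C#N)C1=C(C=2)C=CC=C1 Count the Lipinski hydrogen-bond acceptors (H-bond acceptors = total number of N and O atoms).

2

N atoms: 2; O atoms: 0.
Lipinski HBA = 2 + 0 = 2.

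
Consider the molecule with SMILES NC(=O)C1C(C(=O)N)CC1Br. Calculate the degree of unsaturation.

Degree of unsaturation = (number of rings) + (number of π bonds).
Ring closures in the SMILES: 1.
π bonds: 2 double bonds (each 1 DoU) → 2 DoU from unsaturation.
Total DoU = 1 + 2 = 3.

3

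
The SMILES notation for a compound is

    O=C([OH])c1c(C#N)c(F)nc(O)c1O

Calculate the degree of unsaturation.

7

Molecular formula: C7H3FN2O4.
DoU = (2C + 2 + N − H − X) / 2, where X is the halogen count and O/S are ignored.
    = (2·7 + 2 + 2 − 3 − 1) / 2 = 14 / 2 = 7.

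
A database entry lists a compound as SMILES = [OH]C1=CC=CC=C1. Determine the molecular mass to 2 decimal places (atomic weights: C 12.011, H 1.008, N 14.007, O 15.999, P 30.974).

94.11 g/mol

First, the molecular formula is C6H6O (counting implicit H from valence).
  C: 6 × 12.011 = 72.066
  H: 6 × 1.008 = 6.048
  O: 1 × 15.999 = 15.999
Sum: 6×12.011 + 6×1.008 + 1×15.999 = 94.113 → 94.11 g/mol.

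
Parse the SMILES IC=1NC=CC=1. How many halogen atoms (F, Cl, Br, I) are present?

1

Halogen atoms appear at heavy-atom position 1 (1×I).
Halogen count: 1.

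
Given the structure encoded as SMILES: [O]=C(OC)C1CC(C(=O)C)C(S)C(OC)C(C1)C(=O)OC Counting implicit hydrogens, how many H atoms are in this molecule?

22

Walk through each heavy atom and fill implicit hydrogens from standard valence (C 4, N 3, O 2, S 2, halogen 1):
  atom 1: O with explicit H count 0
  atom 2: C, bond orders sum to 4 (valence 4) → 0 H
  atom 3: O, bond orders sum to 2 (valence 2) → 0 H
  atom 4: C, bond orders sum to 1 (valence 4) → 3 H
  atom 5: C, bond orders sum to 3 (valence 4) → 1 H
  atom 6: C, bond orders sum to 2 (valence 4) → 2 H
  atom 7: C, bond orders sum to 3 (valence 4) → 1 H
  atom 8: C, bond orders sum to 4 (valence 4) → 0 H
  atom 9: O, bond orders sum to 2 (valence 2) → 0 H
  atom 10: C, bond orders sum to 1 (valence 4) → 3 H
  atom 11: C, bond orders sum to 3 (valence 4) → 1 H
  atom 12: S, bond orders sum to 1 (valence 2) → 1 H
  atom 13: C, bond orders sum to 3 (valence 4) → 1 H
  atom 14: O, bond orders sum to 2 (valence 2) → 0 H
  atom 15: C, bond orders sum to 1 (valence 4) → 3 H
  atom 16: C, bond orders sum to 3 (valence 4) → 1 H
  atom 17: C, bond orders sum to 2 (valence 4) → 2 H
  atom 18: C, bond orders sum to 4 (valence 4) → 0 H
  atom 19: O, bond orders sum to 2 (valence 2) → 0 H
  atom 20: O, bond orders sum to 2 (valence 2) → 0 H
  atom 21: C, bond orders sum to 1 (valence 4) → 3 H
Total hydrogens: 22.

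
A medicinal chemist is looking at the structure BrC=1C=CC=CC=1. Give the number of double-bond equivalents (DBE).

4

Degree of unsaturation = (number of rings) + (number of π bonds).
Ring closures in the SMILES: 1.
π bonds: 3 double bonds (each 1 DoU) → 3 DoU from unsaturation.
Total DoU = 1 + 3 = 4.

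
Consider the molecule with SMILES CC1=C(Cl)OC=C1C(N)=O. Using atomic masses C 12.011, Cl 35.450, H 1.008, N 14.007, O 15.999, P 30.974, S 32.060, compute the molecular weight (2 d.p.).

First, the molecular formula is C6H6ClNO2 (counting implicit H from valence).
  C: 6 × 12.011 = 72.066
  Cl: 1 × 35.450 = 35.450
  H: 6 × 1.008 = 6.048
  N: 1 × 14.007 = 14.007
  O: 2 × 15.999 = 31.998
Sum: 6×12.011 + 1×35.450 + 6×1.008 + 1×14.007 + 2×15.999 = 159.569 → 159.57 g/mol.

159.57 g/mol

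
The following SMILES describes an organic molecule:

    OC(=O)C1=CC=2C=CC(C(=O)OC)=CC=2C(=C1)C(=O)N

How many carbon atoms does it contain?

Count every carbon token in the SMILES (each C, including those in ring-closure positions and inside branches).
Carbon count: 14.

14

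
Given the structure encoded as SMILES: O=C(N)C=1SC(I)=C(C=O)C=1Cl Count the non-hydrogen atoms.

12

Every atom symbol written in the SMILES (organic subset) is one heavy atom; implicit H are not written.
Heavy atoms by element → C:6, Cl:1, I:1, N:1, O:2, S:1.
Total: 12.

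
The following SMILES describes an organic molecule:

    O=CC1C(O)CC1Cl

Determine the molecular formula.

C5H7ClO2

Walk through each heavy atom and fill implicit hydrogens from standard valence (C 4, N 3, O 2, S 2, halogen 1):
  atom 1: O, bond orders sum to 2 (valence 2) → 0 H
  atom 2: C, bond orders sum to 3 (valence 4) → 1 H
  atom 3: C, bond orders sum to 3 (valence 4) → 1 H
  atom 4: C, bond orders sum to 3 (valence 4) → 1 H
  atom 5: O, bond orders sum to 1 (valence 2) → 1 H
  atom 6: C, bond orders sum to 2 (valence 4) → 2 H
  atom 7: C, bond orders sum to 3 (valence 4) → 1 H
  atom 8: Cl (halogen, monovalent) → 0 H
Totals → C:5, H:7, Cl:1, O:2.
In Hill order: C5H7ClO2.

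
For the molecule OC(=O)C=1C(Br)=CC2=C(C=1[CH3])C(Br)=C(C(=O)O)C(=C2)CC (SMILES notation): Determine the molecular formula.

Walk through each heavy atom and fill implicit hydrogens from standard valence (C 4, N 3, O 2, S 2, halogen 1):
  atom 1: O, bond orders sum to 1 (valence 2) → 1 H
  atom 2: C, bond orders sum to 4 (valence 4) → 0 H
  atom 3: O, bond orders sum to 2 (valence 2) → 0 H
  atom 4: C, bond orders sum to 4 (valence 4) → 0 H
  atom 5: C, bond orders sum to 4 (valence 4) → 0 H
  atom 6: Br (halogen, monovalent) → 0 H
  atom 7: C, bond orders sum to 3 (valence 4) → 1 H
  atom 8: C, bond orders sum to 4 (valence 4) → 0 H
  atom 9: C, bond orders sum to 4 (valence 4) → 0 H
  atom 10: C, bond orders sum to 4 (valence 4) → 0 H
  atom 11: C with explicit H count 3
  atom 12: C, bond orders sum to 4 (valence 4) → 0 H
  atom 13: Br (halogen, monovalent) → 0 H
  atom 14: C, bond orders sum to 4 (valence 4) → 0 H
  atom 15: C, bond orders sum to 4 (valence 4) → 0 H
  atom 16: O, bond orders sum to 2 (valence 2) → 0 H
  atom 17: O, bond orders sum to 1 (valence 2) → 1 H
  atom 18: C, bond orders sum to 4 (valence 4) → 0 H
  atom 19: C, bond orders sum to 3 (valence 4) → 1 H
  atom 20: C, bond orders sum to 2 (valence 4) → 2 H
  atom 21: C, bond orders sum to 1 (valence 4) → 3 H
Totals → C:15, H:12, Br:2, O:4.
In Hill order: C15H12Br2O4.

C15H12Br2O4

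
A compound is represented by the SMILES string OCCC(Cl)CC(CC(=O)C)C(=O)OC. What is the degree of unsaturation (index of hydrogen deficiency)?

2

Molecular formula: C10H17ClO4.
DoU = (2C + 2 + N − H − X) / 2, where X is the halogen count and O/S are ignored.
    = (2·10 + 2 + 0 − 17 − 1) / 2 = 4 / 2 = 2.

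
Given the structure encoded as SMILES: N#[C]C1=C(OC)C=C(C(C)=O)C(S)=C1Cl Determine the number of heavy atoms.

15

Every atom symbol written in the SMILES (organic subset) is one heavy atom; implicit H are not written.
Heavy atoms by element → C:10, Cl:1, N:1, O:2, S:1.
Total: 15.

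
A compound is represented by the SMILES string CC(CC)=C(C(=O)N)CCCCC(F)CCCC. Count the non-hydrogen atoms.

18

Every atom symbol written in the SMILES (organic subset) is one heavy atom; implicit H are not written.
Heavy atoms by element → C:15, F:1, N:1, O:1.
Total: 18.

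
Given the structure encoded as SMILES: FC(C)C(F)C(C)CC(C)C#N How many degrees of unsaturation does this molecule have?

Molecular formula: C9H15F2N.
DoU = (2C + 2 + N − H − X) / 2, where X is the halogen count and O/S are ignored.
    = (2·9 + 2 + 1 − 15 − 2) / 2 = 4 / 2 = 2.

2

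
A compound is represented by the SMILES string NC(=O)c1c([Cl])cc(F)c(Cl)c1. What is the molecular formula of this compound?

C7H4Cl2FNO

Walk through each heavy atom and fill implicit hydrogens from standard valence (C 4, N 3, O 2, S 2, halogen 1); for lowercase aromatic atoms, an aromatic c carries 1 H when it has two neighbours and 0 H with three, and aromatic n carries 0 H:
  atom 1: N, bond orders sum to 1 (valence 3) → 2 H
  atom 2: C, bond orders sum to 4 (valence 4) → 0 H
  atom 3: O, bond orders sum to 2 (valence 2) → 0 H
  atom 4: aromatic c, 3 neighbours → 0 H
  atom 5: aromatic c, 3 neighbours → 0 H
  atom 6: Cl with explicit H count 0
  atom 7: aromatic c, 2 neighbours → 1 H
  atom 8: aromatic c, 3 neighbours → 0 H
  atom 9: F (halogen, monovalent) → 0 H
  atom 10: aromatic c, 3 neighbours → 0 H
  atom 11: Cl (halogen, monovalent) → 0 H
  atom 12: aromatic c, 2 neighbours → 1 H
Totals → C:7, H:4, Cl:2, F:1, N:1, O:1.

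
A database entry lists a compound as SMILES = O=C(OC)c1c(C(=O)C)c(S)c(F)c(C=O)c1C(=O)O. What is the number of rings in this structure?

1

In SMILES, each pair of matching ring-closure digits denotes one ring-closing bond; the number of such bonds equals the number of independent rings.
Ring-closure bonds here: 1.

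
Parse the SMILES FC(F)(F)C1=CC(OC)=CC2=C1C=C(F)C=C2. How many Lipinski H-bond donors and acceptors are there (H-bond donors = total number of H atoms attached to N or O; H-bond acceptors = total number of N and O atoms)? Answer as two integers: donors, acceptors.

Donors: find every N or O and count the H atoms it carries.
  atom 8 (O): bond orders sum to 2 → 0 H
Lipinski HBD = 0.
Acceptors: N atoms = 0, O atoms = 1 → HBA = 1.

0, 1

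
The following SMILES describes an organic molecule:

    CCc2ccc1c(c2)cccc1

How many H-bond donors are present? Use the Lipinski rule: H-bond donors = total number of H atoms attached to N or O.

0

Donors: find every N or O and count the H atoms it carries.
  (no N or O atoms present)
Lipinski HBD = 0.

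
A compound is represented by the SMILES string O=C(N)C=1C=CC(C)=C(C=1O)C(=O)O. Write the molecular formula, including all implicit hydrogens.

C9H9NO4

Walk through each heavy atom and fill implicit hydrogens from standard valence (C 4, N 3, O 2, S 2, halogen 1):
  atom 1: O, bond orders sum to 2 (valence 2) → 0 H
  atom 2: C, bond orders sum to 4 (valence 4) → 0 H
  atom 3: N, bond orders sum to 1 (valence 3) → 2 H
  atom 4: C, bond orders sum to 4 (valence 4) → 0 H
  atom 5: C, bond orders sum to 3 (valence 4) → 1 H
  atom 6: C, bond orders sum to 3 (valence 4) → 1 H
  atom 7: C, bond orders sum to 4 (valence 4) → 0 H
  atom 8: C, bond orders sum to 1 (valence 4) → 3 H
  atom 9: C, bond orders sum to 4 (valence 4) → 0 H
  atom 10: C, bond orders sum to 4 (valence 4) → 0 H
  atom 11: O, bond orders sum to 1 (valence 2) → 1 H
  atom 12: C, bond orders sum to 4 (valence 4) → 0 H
  atom 13: O, bond orders sum to 2 (valence 2) → 0 H
  atom 14: O, bond orders sum to 1 (valence 2) → 1 H
Totals → C:9, H:9, N:1, O:4.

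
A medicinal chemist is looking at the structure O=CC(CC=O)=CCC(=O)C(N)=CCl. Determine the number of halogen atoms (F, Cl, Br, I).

1

Halogen atoms appear at heavy-atom position 14 (1×Cl).
Other groups present: 2 aldehyde, 2 alkene, 1 ketone, 1 primary amine.
Halogen count: 1.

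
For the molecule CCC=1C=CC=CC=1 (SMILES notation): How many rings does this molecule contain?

In SMILES, each pair of matching ring-closure digits denotes one ring-closing bond; the number of such bonds equals the number of independent rings.
Ring-closure bonds here: 1.

1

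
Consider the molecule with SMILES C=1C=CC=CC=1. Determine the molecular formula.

Walk through each heavy atom and fill implicit hydrogens from standard valence (C 4, N 3, O 2, S 2, halogen 1):
  atom 1: C, bond orders sum to 3 (valence 4) → 1 H
  atom 2: C, bond orders sum to 3 (valence 4) → 1 H
  atom 3: C, bond orders sum to 3 (valence 4) → 1 H
  atom 4: C, bond orders sum to 3 (valence 4) → 1 H
  atom 5: C, bond orders sum to 3 (valence 4) → 1 H
  atom 6: C, bond orders sum to 3 (valence 4) → 1 H
Totals → C:6, H:6.
In Hill order: C6H6.

C6H6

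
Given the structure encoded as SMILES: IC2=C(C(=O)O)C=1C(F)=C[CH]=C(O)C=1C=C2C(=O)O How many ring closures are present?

2

In SMILES, each pair of matching ring-closure digits denotes one ring-closing bond; the number of such bonds equals the number of independent rings.
Ring-closure bonds here: 2.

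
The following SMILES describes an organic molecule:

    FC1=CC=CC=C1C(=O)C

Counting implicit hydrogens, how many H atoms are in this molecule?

Walk through each heavy atom and fill implicit hydrogens from standard valence (C 4, N 3, O 2, S 2, halogen 1):
  atom 1: F (halogen, monovalent) → 0 H
  atom 2: C, bond orders sum to 4 (valence 4) → 0 H
  atom 3: C, bond orders sum to 3 (valence 4) → 1 H
  atom 4: C, bond orders sum to 3 (valence 4) → 1 H
  atom 5: C, bond orders sum to 3 (valence 4) → 1 H
  atom 6: C, bond orders sum to 3 (valence 4) → 1 H
  atom 7: C, bond orders sum to 4 (valence 4) → 0 H
  atom 8: C, bond orders sum to 4 (valence 4) → 0 H
  atom 9: O, bond orders sum to 2 (valence 2) → 0 H
  atom 10: C, bond orders sum to 1 (valence 4) → 3 H
Total hydrogens: 7.

7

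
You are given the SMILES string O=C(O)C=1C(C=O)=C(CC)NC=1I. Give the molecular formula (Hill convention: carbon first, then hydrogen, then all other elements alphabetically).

C8H8INO3

Walk through each heavy atom and fill implicit hydrogens from standard valence (C 4, N 3, O 2, S 2, halogen 1):
  atom 1: O, bond orders sum to 2 (valence 2) → 0 H
  atom 2: C, bond orders sum to 4 (valence 4) → 0 H
  atom 3: O, bond orders sum to 1 (valence 2) → 1 H
  atom 4: C, bond orders sum to 4 (valence 4) → 0 H
  atom 5: C, bond orders sum to 4 (valence 4) → 0 H
  atom 6: C, bond orders sum to 3 (valence 4) → 1 H
  atom 7: O, bond orders sum to 2 (valence 2) → 0 H
  atom 8: C, bond orders sum to 4 (valence 4) → 0 H
  atom 9: C, bond orders sum to 2 (valence 4) → 2 H
  atom 10: C, bond orders sum to 1 (valence 4) → 3 H
  atom 11: N, bond orders sum to 2 (valence 3) → 1 H
  atom 12: C, bond orders sum to 4 (valence 4) → 0 H
  atom 13: I (halogen, monovalent) → 0 H
Totals → C:8, H:8, I:1, N:1, O:3.
In Hill order: C8H8INO3.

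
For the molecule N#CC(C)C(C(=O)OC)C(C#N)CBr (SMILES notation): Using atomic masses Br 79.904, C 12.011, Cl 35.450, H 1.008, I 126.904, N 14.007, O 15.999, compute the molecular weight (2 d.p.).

First, the molecular formula is C9H11BrN2O2 (counting implicit H from valence).
  Br: 1 × 79.904 = 79.904
  C: 9 × 12.011 = 108.099
  H: 11 × 1.008 = 11.088
  N: 2 × 14.007 = 28.014
  O: 2 × 15.999 = 31.998
Sum: 1×79.904 + 9×12.011 + 11×1.008 + 2×14.007 + 2×15.999 = 259.103 → 259.10 g/mol.

259.10 g/mol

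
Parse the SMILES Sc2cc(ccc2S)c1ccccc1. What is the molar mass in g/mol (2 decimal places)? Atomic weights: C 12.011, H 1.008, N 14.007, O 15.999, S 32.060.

218.33 g/mol

First, the molecular formula is C12H10S2 (counting implicit H from valence).
  C: 12 × 12.011 = 144.132
  H: 10 × 1.008 = 10.080
  S: 2 × 32.060 = 64.120
Sum: 12×12.011 + 10×1.008 + 2×32.060 = 218.332 → 218.33 g/mol.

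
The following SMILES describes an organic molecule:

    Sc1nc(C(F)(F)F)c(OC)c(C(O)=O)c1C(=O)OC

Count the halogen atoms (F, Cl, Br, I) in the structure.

3

Halogen atoms appear at heavy-atom positions 6, 7, 8 (3×F).
Other groups present: 1 carboxylic acid, 1 ester, 1 ether, 1 thiol.
Halogen count: 3.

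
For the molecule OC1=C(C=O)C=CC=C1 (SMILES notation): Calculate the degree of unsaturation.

5

Molecular formula: C7H6O2.
DoU = (2C + 2 + N − H − X) / 2, where X is the halogen count and O/S are ignored.
    = (2·7 + 2 + 0 − 6 − 0) / 2 = 10 / 2 = 5.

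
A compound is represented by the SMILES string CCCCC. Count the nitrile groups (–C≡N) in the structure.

0

Scan the SMILES for the nitrile motif — none present.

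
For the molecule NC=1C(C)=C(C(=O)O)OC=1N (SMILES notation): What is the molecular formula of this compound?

C6H8N2O3

Walk through each heavy atom and fill implicit hydrogens from standard valence (C 4, N 3, O 2, S 2, halogen 1):
  atom 1: N, bond orders sum to 1 (valence 3) → 2 H
  atom 2: C, bond orders sum to 4 (valence 4) → 0 H
  atom 3: C, bond orders sum to 4 (valence 4) → 0 H
  atom 4: C, bond orders sum to 1 (valence 4) → 3 H
  atom 5: C, bond orders sum to 4 (valence 4) → 0 H
  atom 6: C, bond orders sum to 4 (valence 4) → 0 H
  atom 7: O, bond orders sum to 2 (valence 2) → 0 H
  atom 8: O, bond orders sum to 1 (valence 2) → 1 H
  atom 9: O, bond orders sum to 2 (valence 2) → 0 H
  atom 10: C, bond orders sum to 4 (valence 4) → 0 H
  atom 11: N, bond orders sum to 1 (valence 3) → 2 H
Totals → C:6, H:8, N:2, O:3.
In Hill order: C6H8N2O3.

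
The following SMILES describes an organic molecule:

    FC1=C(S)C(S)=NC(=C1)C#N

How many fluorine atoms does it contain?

Scan the SMILES for F atoms (remember two-letter symbols like Cl and Br are single atoms).
Fluorine count: 1.

1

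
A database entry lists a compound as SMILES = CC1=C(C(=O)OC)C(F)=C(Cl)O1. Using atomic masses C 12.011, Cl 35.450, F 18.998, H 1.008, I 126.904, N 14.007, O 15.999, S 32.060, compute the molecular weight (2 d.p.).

First, the molecular formula is C7H6ClFO3 (counting implicit H from valence).
  C: 7 × 12.011 = 84.077
  Cl: 1 × 35.450 = 35.450
  F: 1 × 18.998 = 18.998
  H: 6 × 1.008 = 6.048
  O: 3 × 15.999 = 47.997
Sum: 7×12.011 + 1×35.450 + 1×18.998 + 6×1.008 + 3×15.999 = 192.570 → 192.57 g/mol.

192.57 g/mol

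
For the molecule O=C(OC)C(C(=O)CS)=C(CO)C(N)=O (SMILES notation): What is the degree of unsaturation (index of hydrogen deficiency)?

4

Degree of unsaturation = (number of rings) + (number of π bonds).
Ring closures in the SMILES: 0.
π bonds: 4 double bonds (each 1 DoU) → 4 DoU from unsaturation.
Total DoU = 0 + 4 = 4.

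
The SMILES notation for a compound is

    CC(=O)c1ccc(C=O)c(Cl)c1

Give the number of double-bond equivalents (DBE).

Molecular formula: C9H7ClO2.
DoU = (2C + 2 + N − H − X) / 2, where X is the halogen count and O/S are ignored.
    = (2·9 + 2 + 0 − 7 − 1) / 2 = 12 / 2 = 6.

6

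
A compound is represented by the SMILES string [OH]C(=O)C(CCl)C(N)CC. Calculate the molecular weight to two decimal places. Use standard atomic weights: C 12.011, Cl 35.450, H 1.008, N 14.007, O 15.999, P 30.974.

First, the molecular formula is C6H12ClNO2 (counting implicit H from valence).
  C: 6 × 12.011 = 72.066
  Cl: 1 × 35.450 = 35.450
  H: 12 × 1.008 = 12.096
  N: 1 × 14.007 = 14.007
  O: 2 × 15.999 = 31.998
Sum: 6×12.011 + 1×35.450 + 12×1.008 + 1×14.007 + 2×15.999 = 165.617 → 165.62 g/mol.

165.62 g/mol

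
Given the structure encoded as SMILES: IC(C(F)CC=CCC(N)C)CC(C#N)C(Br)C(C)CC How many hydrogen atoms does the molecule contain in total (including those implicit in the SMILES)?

27

Walk through each heavy atom and fill implicit hydrogens from standard valence (C 4, N 3, O 2, S 2, halogen 1):
  atom 1: I (halogen, monovalent) → 0 H
  atom 2: C, bond orders sum to 3 (valence 4) → 1 H
  atom 3: C, bond orders sum to 3 (valence 4) → 1 H
  atom 4: F (halogen, monovalent) → 0 H
  atom 5: C, bond orders sum to 2 (valence 4) → 2 H
  atom 6: C, bond orders sum to 3 (valence 4) → 1 H
  atom 7: C, bond orders sum to 3 (valence 4) → 1 H
  atom 8: C, bond orders sum to 2 (valence 4) → 2 H
  atom 9: C, bond orders sum to 3 (valence 4) → 1 H
  atom 10: N, bond orders sum to 1 (valence 3) → 2 H
  atom 11: C, bond orders sum to 1 (valence 4) → 3 H
  atom 12: C, bond orders sum to 2 (valence 4) → 2 H
  atom 13: C, bond orders sum to 3 (valence 4) → 1 H
  atom 14: C, bond orders sum to 4 (valence 4) → 0 H
  atom 15: N, bond orders sum to 3 (valence 3) → 0 H
  atom 16: C, bond orders sum to 3 (valence 4) → 1 H
  atom 17: Br (halogen, monovalent) → 0 H
  atom 18: C, bond orders sum to 3 (valence 4) → 1 H
  atom 19: C, bond orders sum to 1 (valence 4) → 3 H
  atom 20: C, bond orders sum to 2 (valence 4) → 2 H
  atom 21: C, bond orders sum to 1 (valence 4) → 3 H
Total hydrogens: 27.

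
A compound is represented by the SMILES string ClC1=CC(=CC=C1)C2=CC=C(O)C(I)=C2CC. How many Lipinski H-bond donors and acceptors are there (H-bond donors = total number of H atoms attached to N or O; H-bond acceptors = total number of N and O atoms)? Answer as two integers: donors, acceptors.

Donors: find every N or O and count the H atoms it carries.
  atom 12 (O): bond orders sum to 1 → 1 H
Lipinski HBD = 1.
Acceptors: N atoms = 0, O atoms = 1 → HBA = 1.

1, 1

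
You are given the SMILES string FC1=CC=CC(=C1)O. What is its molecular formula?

Walk through each heavy atom and fill implicit hydrogens from standard valence (C 4, N 3, O 2, S 2, halogen 1):
  atom 1: F (halogen, monovalent) → 0 H
  atom 2: C, bond orders sum to 4 (valence 4) → 0 H
  atom 3: C, bond orders sum to 3 (valence 4) → 1 H
  atom 4: C, bond orders sum to 3 (valence 4) → 1 H
  atom 5: C, bond orders sum to 3 (valence 4) → 1 H
  atom 6: C, bond orders sum to 4 (valence 4) → 0 H
  atom 7: C, bond orders sum to 3 (valence 4) → 1 H
  atom 8: O, bond orders sum to 1 (valence 2) → 1 H
Totals → C:6, H:5, F:1, O:1.
In Hill order: C6H5FO.

C6H5FO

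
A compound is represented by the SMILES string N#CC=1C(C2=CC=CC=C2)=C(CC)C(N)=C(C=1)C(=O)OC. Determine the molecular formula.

Walk through each heavy atom and fill implicit hydrogens from standard valence (C 4, N 3, O 2, S 2, halogen 1):
  atom 1: N, bond orders sum to 3 (valence 3) → 0 H
  atom 2: C, bond orders sum to 4 (valence 4) → 0 H
  atom 3: C, bond orders sum to 4 (valence 4) → 0 H
  atom 4: C, bond orders sum to 4 (valence 4) → 0 H
  atom 5: C, bond orders sum to 4 (valence 4) → 0 H
  atom 6: C, bond orders sum to 3 (valence 4) → 1 H
  atom 7: C, bond orders sum to 3 (valence 4) → 1 H
  atom 8: C, bond orders sum to 3 (valence 4) → 1 H
  atom 9: C, bond orders sum to 3 (valence 4) → 1 H
  atom 10: C, bond orders sum to 3 (valence 4) → 1 H
  atom 11: C, bond orders sum to 4 (valence 4) → 0 H
  atom 12: C, bond orders sum to 2 (valence 4) → 2 H
  atom 13: C, bond orders sum to 1 (valence 4) → 3 H
  atom 14: C, bond orders sum to 4 (valence 4) → 0 H
  atom 15: N, bond orders sum to 1 (valence 3) → 2 H
  atom 16: C, bond orders sum to 4 (valence 4) → 0 H
  atom 17: C, bond orders sum to 3 (valence 4) → 1 H
  atom 18: C, bond orders sum to 4 (valence 4) → 0 H
  atom 19: O, bond orders sum to 2 (valence 2) → 0 H
  atom 20: O, bond orders sum to 2 (valence 2) → 0 H
  atom 21: C, bond orders sum to 1 (valence 4) → 3 H
Totals → C:17, H:16, N:2, O:2.
In Hill order: C17H16N2O2.

C17H16N2O2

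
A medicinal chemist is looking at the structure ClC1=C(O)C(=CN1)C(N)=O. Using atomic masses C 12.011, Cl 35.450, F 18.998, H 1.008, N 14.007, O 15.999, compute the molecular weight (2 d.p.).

160.56 g/mol

First, the molecular formula is C5H5ClN2O2 (counting implicit H from valence).
  C: 5 × 12.011 = 60.055
  Cl: 1 × 35.450 = 35.450
  H: 5 × 1.008 = 5.040
  N: 2 × 14.007 = 28.014
  O: 2 × 15.999 = 31.998
Sum: 5×12.011 + 1×35.450 + 5×1.008 + 2×14.007 + 2×15.999 = 160.557 → 160.56 g/mol.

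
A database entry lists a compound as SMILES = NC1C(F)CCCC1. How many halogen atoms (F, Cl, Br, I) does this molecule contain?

Halogen atoms appear at heavy-atom position 4 (1×F).
Other groups present: 1 primary amine.
Halogen count: 1.

1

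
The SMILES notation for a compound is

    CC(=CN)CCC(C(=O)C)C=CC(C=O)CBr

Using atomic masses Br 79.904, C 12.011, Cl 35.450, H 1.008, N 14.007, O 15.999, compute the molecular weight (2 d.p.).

First, the molecular formula is C13H20BrNO2 (counting implicit H from valence).
  Br: 1 × 79.904 = 79.904
  C: 13 × 12.011 = 156.143
  H: 20 × 1.008 = 20.160
  N: 1 × 14.007 = 14.007
  O: 2 × 15.999 = 31.998
Sum: 1×79.904 + 13×12.011 + 20×1.008 + 1×14.007 + 2×15.999 = 302.212 → 302.21 g/mol.

302.21 g/mol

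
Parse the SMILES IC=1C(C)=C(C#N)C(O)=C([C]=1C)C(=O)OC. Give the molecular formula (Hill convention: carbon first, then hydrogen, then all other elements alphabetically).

Walk through each heavy atom and fill implicit hydrogens from standard valence (C 4, N 3, O 2, S 2, halogen 1):
  atom 1: I (halogen, monovalent) → 0 H
  atom 2: C, bond orders sum to 4 (valence 4) → 0 H
  atom 3: C, bond orders sum to 4 (valence 4) → 0 H
  atom 4: C, bond orders sum to 1 (valence 4) → 3 H
  atom 5: C, bond orders sum to 4 (valence 4) → 0 H
  atom 6: C, bond orders sum to 4 (valence 4) → 0 H
  atom 7: N, bond orders sum to 3 (valence 3) → 0 H
  atom 8: C, bond orders sum to 4 (valence 4) → 0 H
  atom 9: O, bond orders sum to 1 (valence 2) → 1 H
  atom 10: C, bond orders sum to 4 (valence 4) → 0 H
  atom 11: C with explicit H count 0
  atom 12: C, bond orders sum to 1 (valence 4) → 3 H
  atom 13: C, bond orders sum to 4 (valence 4) → 0 H
  atom 14: O, bond orders sum to 2 (valence 2) → 0 H
  atom 15: O, bond orders sum to 2 (valence 2) → 0 H
  atom 16: C, bond orders sum to 1 (valence 4) → 3 H
Totals → C:11, H:10, I:1, N:1, O:3.

C11H10INO3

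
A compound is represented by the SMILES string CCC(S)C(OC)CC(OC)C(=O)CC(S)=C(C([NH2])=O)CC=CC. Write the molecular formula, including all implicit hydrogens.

Walk through each heavy atom and fill implicit hydrogens from standard valence (C 4, N 3, O 2, S 2, halogen 1):
  atom 1: C, bond orders sum to 1 (valence 4) → 3 H
  atom 2: C, bond orders sum to 2 (valence 4) → 2 H
  atom 3: C, bond orders sum to 3 (valence 4) → 1 H
  atom 4: S, bond orders sum to 1 (valence 2) → 1 H
  atom 5: C, bond orders sum to 3 (valence 4) → 1 H
  atom 6: O, bond orders sum to 2 (valence 2) → 0 H
  atom 7: C, bond orders sum to 1 (valence 4) → 3 H
  atom 8: C, bond orders sum to 2 (valence 4) → 2 H
  atom 9: C, bond orders sum to 3 (valence 4) → 1 H
  atom 10: O, bond orders sum to 2 (valence 2) → 0 H
  atom 11: C, bond orders sum to 1 (valence 4) → 3 H
  atom 12: C, bond orders sum to 4 (valence 4) → 0 H
  atom 13: O, bond orders sum to 2 (valence 2) → 0 H
  atom 14: C, bond orders sum to 2 (valence 4) → 2 H
  atom 15: C, bond orders sum to 4 (valence 4) → 0 H
  atom 16: S, bond orders sum to 1 (valence 2) → 1 H
  atom 17: C, bond orders sum to 4 (valence 4) → 0 H
  atom 18: C, bond orders sum to 4 (valence 4) → 0 H
  atom 19: N with explicit H count 2
  atom 20: O, bond orders sum to 2 (valence 2) → 0 H
  atom 21: C, bond orders sum to 2 (valence 4) → 2 H
  atom 22: C, bond orders sum to 3 (valence 4) → 1 H
  atom 23: C, bond orders sum to 3 (valence 4) → 1 H
  atom 24: C, bond orders sum to 1 (valence 4) → 3 H
Totals → C:17, H:29, N:1, O:4, S:2.

C17H29NO4S2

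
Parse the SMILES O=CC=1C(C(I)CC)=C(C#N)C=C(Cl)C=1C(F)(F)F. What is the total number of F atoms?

Scan the SMILES for F atoms (remember two-letter symbols like Cl and Br are single atoms).
Fluorine count: 3.

3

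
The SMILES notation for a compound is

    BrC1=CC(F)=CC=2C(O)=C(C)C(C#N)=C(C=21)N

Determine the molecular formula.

Walk through each heavy atom and fill implicit hydrogens from standard valence (C 4, N 3, O 2, S 2, halogen 1):
  atom 1: Br (halogen, monovalent) → 0 H
  atom 2: C, bond orders sum to 4 (valence 4) → 0 H
  atom 3: C, bond orders sum to 3 (valence 4) → 1 H
  atom 4: C, bond orders sum to 4 (valence 4) → 0 H
  atom 5: F (halogen, monovalent) → 0 H
  atom 6: C, bond orders sum to 3 (valence 4) → 1 H
  atom 7: C, bond orders sum to 4 (valence 4) → 0 H
  atom 8: C, bond orders sum to 4 (valence 4) → 0 H
  atom 9: O, bond orders sum to 1 (valence 2) → 1 H
  atom 10: C, bond orders sum to 4 (valence 4) → 0 H
  atom 11: C, bond orders sum to 1 (valence 4) → 3 H
  atom 12: C, bond orders sum to 4 (valence 4) → 0 H
  atom 13: C, bond orders sum to 4 (valence 4) → 0 H
  atom 14: N, bond orders sum to 3 (valence 3) → 0 H
  atom 15: C, bond orders sum to 4 (valence 4) → 0 H
  atom 16: C, bond orders sum to 4 (valence 4) → 0 H
  atom 17: N, bond orders sum to 1 (valence 3) → 2 H
Totals → C:12, H:8, Br:1, F:1, N:2, O:1.
In Hill order: C12H8BrFN2O.

C12H8BrFN2O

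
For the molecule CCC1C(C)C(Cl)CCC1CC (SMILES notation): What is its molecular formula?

Walk through each heavy atom and fill implicit hydrogens from standard valence (C 4, N 3, O 2, S 2, halogen 1):
  atom 1: C, bond orders sum to 1 (valence 4) → 3 H
  atom 2: C, bond orders sum to 2 (valence 4) → 2 H
  atom 3: C, bond orders sum to 3 (valence 4) → 1 H
  atom 4: C, bond orders sum to 3 (valence 4) → 1 H
  atom 5: C, bond orders sum to 1 (valence 4) → 3 H
  atom 6: C, bond orders sum to 3 (valence 4) → 1 H
  atom 7: Cl (halogen, monovalent) → 0 H
  atom 8: C, bond orders sum to 2 (valence 4) → 2 H
  atom 9: C, bond orders sum to 2 (valence 4) → 2 H
  atom 10: C, bond orders sum to 3 (valence 4) → 1 H
  atom 11: C, bond orders sum to 2 (valence 4) → 2 H
  atom 12: C, bond orders sum to 1 (valence 4) → 3 H
Totals → C:11, H:21, Cl:1.

C11H21Cl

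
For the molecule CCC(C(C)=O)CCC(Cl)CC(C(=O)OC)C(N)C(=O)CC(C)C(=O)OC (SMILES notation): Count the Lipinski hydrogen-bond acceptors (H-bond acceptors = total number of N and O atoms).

N atoms: 1; O atoms: 6.
Lipinski HBA = 1 + 6 = 7.

7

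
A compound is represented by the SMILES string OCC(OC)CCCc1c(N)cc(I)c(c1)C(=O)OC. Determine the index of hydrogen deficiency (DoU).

Molecular formula: C14H20INO4.
DoU = (2C + 2 + N − H − X) / 2, where X is the halogen count and O/S are ignored.
    = (2·14 + 2 + 1 − 20 − 1) / 2 = 10 / 2 = 5.

5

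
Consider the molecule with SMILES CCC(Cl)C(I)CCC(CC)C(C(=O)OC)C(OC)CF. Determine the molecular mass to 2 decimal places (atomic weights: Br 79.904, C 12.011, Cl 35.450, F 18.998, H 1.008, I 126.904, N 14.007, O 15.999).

436.73 g/mol

First, the molecular formula is C15H27ClFIO3 (counting implicit H from valence).
  C: 15 × 12.011 = 180.165
  Cl: 1 × 35.450 = 35.450
  F: 1 × 18.998 = 18.998
  H: 27 × 1.008 = 27.216
  I: 1 × 126.904 = 126.904
  O: 3 × 15.999 = 47.997
Sum: 15×12.011 + 1×35.450 + 1×18.998 + 27×1.008 + 1×126.904 + 3×15.999 = 436.730 → 436.73 g/mol.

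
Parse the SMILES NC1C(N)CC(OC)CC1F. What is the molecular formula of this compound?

Walk through each heavy atom and fill implicit hydrogens from standard valence (C 4, N 3, O 2, S 2, halogen 1):
  atom 1: N, bond orders sum to 1 (valence 3) → 2 H
  atom 2: C, bond orders sum to 3 (valence 4) → 1 H
  atom 3: C, bond orders sum to 3 (valence 4) → 1 H
  atom 4: N, bond orders sum to 1 (valence 3) → 2 H
  atom 5: C, bond orders sum to 2 (valence 4) → 2 H
  atom 6: C, bond orders sum to 3 (valence 4) → 1 H
  atom 7: O, bond orders sum to 2 (valence 2) → 0 H
  atom 8: C, bond orders sum to 1 (valence 4) → 3 H
  atom 9: C, bond orders sum to 2 (valence 4) → 2 H
  atom 10: C, bond orders sum to 3 (valence 4) → 1 H
  atom 11: F (halogen, monovalent) → 0 H
Totals → C:7, H:15, F:1, N:2, O:1.

C7H15FN2O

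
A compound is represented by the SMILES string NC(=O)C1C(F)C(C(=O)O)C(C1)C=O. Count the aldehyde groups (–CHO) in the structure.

1

The aldehyde motif appears at heavy-atom position 13 in the SMILES.
Other groups present: 1 amide, 1 carboxylic acid.
Aldehyde count: 1.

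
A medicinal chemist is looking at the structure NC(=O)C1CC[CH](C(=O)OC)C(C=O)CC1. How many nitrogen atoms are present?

Scan the SMILES for N atoms (remember two-letter symbols like Cl and Br are single atoms).
Nitrogen count: 1.

1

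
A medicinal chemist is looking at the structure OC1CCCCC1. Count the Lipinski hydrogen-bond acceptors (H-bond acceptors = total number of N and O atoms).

1

N atoms: 0; O atoms: 1.
Lipinski HBA = 0 + 1 = 1.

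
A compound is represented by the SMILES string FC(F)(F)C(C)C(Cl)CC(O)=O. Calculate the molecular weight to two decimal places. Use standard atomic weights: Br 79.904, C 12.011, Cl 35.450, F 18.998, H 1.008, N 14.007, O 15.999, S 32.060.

First, the molecular formula is C6H8ClF3O2 (counting implicit H from valence).
  C: 6 × 12.011 = 72.066
  Cl: 1 × 35.450 = 35.450
  F: 3 × 18.998 = 56.994
  H: 8 × 1.008 = 8.064
  O: 2 × 15.999 = 31.998
Sum: 6×12.011 + 1×35.450 + 3×18.998 + 8×1.008 + 2×15.999 = 204.572 → 204.57 g/mol.

204.57 g/mol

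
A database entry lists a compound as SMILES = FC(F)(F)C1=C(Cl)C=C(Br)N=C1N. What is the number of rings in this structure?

1

In SMILES, each pair of matching ring-closure digits denotes one ring-closing bond; the number of such bonds equals the number of independent rings.
Ring-closure bonds here: 1.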